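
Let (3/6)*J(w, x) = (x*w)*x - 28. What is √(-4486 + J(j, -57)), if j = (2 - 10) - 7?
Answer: 2*I*√25503 ≈ 319.39*I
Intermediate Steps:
j = -15 (j = -8 - 7 = -15)
J(w, x) = -56 + 2*w*x² (J(w, x) = 2*((x*w)*x - 28) = 2*((w*x)*x - 28) = 2*(w*x² - 28) = 2*(-28 + w*x²) = -56 + 2*w*x²)
√(-4486 + J(j, -57)) = √(-4486 + (-56 + 2*(-15)*(-57)²)) = √(-4486 + (-56 + 2*(-15)*3249)) = √(-4486 + (-56 - 97470)) = √(-4486 - 97526) = √(-102012) = 2*I*√25503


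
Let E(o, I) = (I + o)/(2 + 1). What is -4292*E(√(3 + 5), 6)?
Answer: -8584 - 8584*√2/3 ≈ -12631.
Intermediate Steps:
E(o, I) = I/3 + o/3 (E(o, I) = (I + o)/3 = (I + o)*(⅓) = I/3 + o/3)
-4292*E(√(3 + 5), 6) = -4292*((⅓)*6 + √(3 + 5)/3) = -4292*(2 + √8/3) = -4292*(2 + (2*√2)/3) = -4292*(2 + 2*√2/3) = -8584 - 8584*√2/3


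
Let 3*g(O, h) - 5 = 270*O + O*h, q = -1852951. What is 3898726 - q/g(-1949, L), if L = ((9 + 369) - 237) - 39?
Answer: 2826660461845/725023 ≈ 3.8987e+6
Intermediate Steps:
L = 102 (L = (378 - 237) - 39 = 141 - 39 = 102)
g(O, h) = 5/3 + 90*O + O*h/3 (g(O, h) = 5/3 + (270*O + O*h)/3 = 5/3 + (90*O + O*h/3) = 5/3 + 90*O + O*h/3)
3898726 - q/g(-1949, L) = 3898726 - (-1852951)/(5/3 + 90*(-1949) + (⅓)*(-1949)*102) = 3898726 - (-1852951)/(5/3 - 175410 - 66266) = 3898726 - (-1852951)/(-725023/3) = 3898726 - (-1852951)*(-3)/725023 = 3898726 - 1*5558853/725023 = 3898726 - 5558853/725023 = 2826660461845/725023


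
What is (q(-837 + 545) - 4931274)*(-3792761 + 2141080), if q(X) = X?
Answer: 8145373862446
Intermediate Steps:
(q(-837 + 545) - 4931274)*(-3792761 + 2141080) = ((-837 + 545) - 4931274)*(-3792761 + 2141080) = (-292 - 4931274)*(-1651681) = -4931566*(-1651681) = 8145373862446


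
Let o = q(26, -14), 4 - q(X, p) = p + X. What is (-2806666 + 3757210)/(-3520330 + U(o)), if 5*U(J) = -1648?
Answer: -264040/977961 ≈ -0.26999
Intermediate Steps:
q(X, p) = 4 - X - p (q(X, p) = 4 - (p + X) = 4 - (X + p) = 4 + (-X - p) = 4 - X - p)
o = -8 (o = 4 - 1*26 - 1*(-14) = 4 - 26 + 14 = -8)
U(J) = -1648/5 (U(J) = (⅕)*(-1648) = -1648/5)
(-2806666 + 3757210)/(-3520330 + U(o)) = (-2806666 + 3757210)/(-3520330 - 1648/5) = 950544/(-17603298/5) = 950544*(-5/17603298) = -264040/977961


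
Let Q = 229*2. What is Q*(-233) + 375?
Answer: -106339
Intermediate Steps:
Q = 458
Q*(-233) + 375 = 458*(-233) + 375 = -106714 + 375 = -106339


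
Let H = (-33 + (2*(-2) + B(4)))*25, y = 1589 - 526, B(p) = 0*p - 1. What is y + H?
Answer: 113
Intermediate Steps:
B(p) = -1 (B(p) = 0 - 1 = -1)
y = 1063
H = -950 (H = (-33 + (2*(-2) - 1))*25 = (-33 + (-4 - 1))*25 = (-33 - 5)*25 = -38*25 = -950)
y + H = 1063 - 950 = 113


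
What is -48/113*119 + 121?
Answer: 7961/113 ≈ 70.451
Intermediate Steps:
-48/113*119 + 121 = -5712/113 + 121 = 7961/113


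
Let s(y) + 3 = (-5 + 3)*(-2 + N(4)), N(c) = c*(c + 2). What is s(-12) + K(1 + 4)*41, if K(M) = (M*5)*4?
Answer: 4053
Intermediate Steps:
K(M) = 20*M (K(M) = (5*M)*4 = 20*M)
N(c) = c*(2 + c)
s(y) = -47 (s(y) = -3 + (-5 + 3)*(-2 + 4*(2 + 4)) = -3 - 2*(-2 + 4*6) = -3 - 2*(-2 + 24) = -3 - 2*22 = -3 - 44 = -47)
s(-12) + K(1 + 4)*41 = -47 + (20*(1 + 4))*41 = -47 + (20*5)*41 = -47 + 100*41 = -47 + 4100 = 4053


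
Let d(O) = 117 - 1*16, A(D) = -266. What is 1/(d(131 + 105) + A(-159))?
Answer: -1/165 ≈ -0.0060606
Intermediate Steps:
d(O) = 101 (d(O) = 117 - 16 = 101)
1/(d(131 + 105) + A(-159)) = 1/(101 - 266) = 1/(-165) = -1/165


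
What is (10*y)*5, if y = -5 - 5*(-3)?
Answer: 500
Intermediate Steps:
y = 10 (y = -5 + 15 = 10)
(10*y)*5 = (10*10)*5 = 100*5 = 500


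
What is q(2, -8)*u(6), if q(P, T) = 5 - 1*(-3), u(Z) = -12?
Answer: -96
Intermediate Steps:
q(P, T) = 8 (q(P, T) = 5 + 3 = 8)
q(2, -8)*u(6) = 8*(-12) = -96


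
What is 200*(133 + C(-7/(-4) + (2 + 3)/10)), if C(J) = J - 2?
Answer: 26650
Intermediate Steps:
C(J) = -2 + J
200*(133 + C(-7/(-4) + (2 + 3)/10)) = 200*(133 + (-2 + (-7/(-4) + (2 + 3)/10))) = 200*(133 + (-2 + (-7*(-¼) + 5*(⅒)))) = 200*(133 + (-2 + (7/4 + ½))) = 200*(133 + (-2 + 9/4)) = 200*(133 + ¼) = 200*(533/4) = 26650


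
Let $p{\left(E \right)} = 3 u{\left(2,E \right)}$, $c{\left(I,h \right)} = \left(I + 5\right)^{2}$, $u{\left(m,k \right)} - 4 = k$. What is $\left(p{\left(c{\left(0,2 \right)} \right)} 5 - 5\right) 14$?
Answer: $6020$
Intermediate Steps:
$u{\left(m,k \right)} = 4 + k$
$c{\left(I,h \right)} = \left(5 + I\right)^{2}$
$p{\left(E \right)} = 12 + 3 E$ ($p{\left(E \right)} = 3 \left(4 + E\right) = 12 + 3 E$)
$\left(p{\left(c{\left(0,2 \right)} \right)} 5 - 5\right) 14 = \left(\left(12 + 3 \left(5 + 0\right)^{2}\right) 5 - 5\right) 14 = \left(\left(12 + 3 \cdot 5^{2}\right) 5 - 5\right) 14 = \left(\left(12 + 3 \cdot 25\right) 5 - 5\right) 14 = \left(\left(12 + 75\right) 5 - 5\right) 14 = \left(87 \cdot 5 - 5\right) 14 = \left(435 - 5\right) 14 = 430 \cdot 14 = 6020$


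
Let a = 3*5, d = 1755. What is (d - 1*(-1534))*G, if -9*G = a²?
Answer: -82225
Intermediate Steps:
a = 15
G = -25 (G = -⅑*15² = -⅑*225 = -25)
(d - 1*(-1534))*G = (1755 - 1*(-1534))*(-25) = (1755 + 1534)*(-25) = 3289*(-25) = -82225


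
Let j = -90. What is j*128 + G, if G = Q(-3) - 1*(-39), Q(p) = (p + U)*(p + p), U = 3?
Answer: -11481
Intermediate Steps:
Q(p) = 2*p*(3 + p) (Q(p) = (p + 3)*(p + p) = (3 + p)*(2*p) = 2*p*(3 + p))
G = 39 (G = 2*(-3)*(3 - 3) - 1*(-39) = 2*(-3)*0 + 39 = 0 + 39 = 39)
j*128 + G = -90*128 + 39 = -11520 + 39 = -11481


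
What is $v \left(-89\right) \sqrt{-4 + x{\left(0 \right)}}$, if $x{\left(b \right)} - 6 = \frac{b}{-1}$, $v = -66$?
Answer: $5874 \sqrt{2} \approx 8307.1$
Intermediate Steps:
$x{\left(b \right)} = 6 - b$ ($x{\left(b \right)} = 6 + \frac{b}{-1} = 6 + b \left(-1\right) = 6 - b$)
$v \left(-89\right) \sqrt{-4 + x{\left(0 \right)}} = \left(-66\right) \left(-89\right) \sqrt{-4 + \left(6 - 0\right)} = 5874 \sqrt{-4 + \left(6 + 0\right)} = 5874 \sqrt{-4 + 6} = 5874 \sqrt{2}$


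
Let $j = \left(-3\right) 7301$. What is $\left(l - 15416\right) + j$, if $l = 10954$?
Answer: $-26365$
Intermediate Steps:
$j = -21903$
$\left(l - 15416\right) + j = \left(10954 - 15416\right) - 21903 = -4462 - 21903 = -26365$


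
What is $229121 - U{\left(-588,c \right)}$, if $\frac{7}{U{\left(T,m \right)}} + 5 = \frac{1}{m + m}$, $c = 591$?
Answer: $\frac{1353884263}{5909} \approx 2.2912 \cdot 10^{5}$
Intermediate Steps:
$U{\left(T,m \right)} = \frac{7}{-5 + \frac{1}{2 m}}$ ($U{\left(T,m \right)} = \frac{7}{-5 + \frac{1}{m + m}} = \frac{7}{-5 + \frac{1}{2 m}}$)
$229121 - U{\left(-588,c \right)} = 229121 - \left(-14\right) 591 \frac{1}{-1 + 10 \cdot 591} = 229121 - \left(-14\right) 591 \frac{1}{-1 + 5910} = 229121 - \left(-14\right) 591 \cdot \frac{1}{5909} = 229121 - - \frac{8274}{5909} = 229121 + \frac{8274}{5909} = \frac{1353884263}{5909}$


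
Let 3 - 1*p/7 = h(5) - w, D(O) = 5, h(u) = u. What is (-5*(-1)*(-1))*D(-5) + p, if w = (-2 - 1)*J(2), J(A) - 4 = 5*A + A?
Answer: -375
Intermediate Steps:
J(A) = 4 + 6*A (J(A) = 4 + (5*A + A) = 4 + 6*A)
w = -48 (w = (-2 - 1)*(4 + 6*2) = -3*(4 + 12) = -3*16 = -48)
p = -350 (p = 21 - 7*(5 - 1*(-48)) = 21 - 7*(5 + 48) = 21 - 7*53 = 21 - 371 = -350)
(-5*(-1)*(-1))*D(-5) + p = (-5*(-1)*(-1))*5 - 350 = (5*(-1))*5 - 350 = -5*5 - 350 = -25 - 350 = -375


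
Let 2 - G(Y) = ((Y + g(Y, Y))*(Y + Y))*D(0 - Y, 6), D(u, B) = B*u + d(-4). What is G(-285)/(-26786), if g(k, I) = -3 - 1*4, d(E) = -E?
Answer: 142639079/13393 ≈ 10650.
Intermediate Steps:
g(k, I) = -7 (g(k, I) = -3 - 4 = -7)
D(u, B) = 4 + B*u (D(u, B) = B*u - 1*(-4) = B*u + 4 = 4 + B*u)
G(Y) = 2 - 2*Y*(-7 + Y)*(4 - 6*Y) (G(Y) = 2 - (Y - 7)*(Y + Y)*(4 + 6*(0 - Y)) = 2 - (-7 + Y)*(2*Y)*(4 + 6*(-Y)) = 2 - 2*Y*(-7 + Y)*(4 - 6*Y))
G(-285)/(-26786) = (2 - 92*(-285)² + 12*(-285)³ + 56*(-285))/(-26786) = (2 - 92*81225 + 12*(-23149125) - 15960)*(-1/26786) = (2 - 7472700 - 277789500 - 15960)*(-1/26786) = -285278158*(-1/26786) = 142639079/13393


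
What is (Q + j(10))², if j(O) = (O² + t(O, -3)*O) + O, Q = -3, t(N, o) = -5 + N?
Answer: 24649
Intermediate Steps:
j(O) = O + O² + O*(-5 + O) (j(O) = (O² + (-5 + O)*O) + O = (O² + O*(-5 + O)) + O = O + O² + O*(-5 + O))
(Q + j(10))² = (-3 + 2*10*(-2 + 10))² = (-3 + 2*10*8)² = (-3 + 160)² = 157² = 24649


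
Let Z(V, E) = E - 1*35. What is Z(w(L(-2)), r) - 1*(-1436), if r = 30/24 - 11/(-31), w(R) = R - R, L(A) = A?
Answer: 173923/124 ≈ 1402.6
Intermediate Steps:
w(R) = 0
r = 199/124 (r = 30*(1/24) - 11*(-1/31) = 5/4 + 11/31 = 199/124 ≈ 1.6048)
Z(V, E) = -35 + E (Z(V, E) = E - 35 = -35 + E)
Z(w(L(-2)), r) - 1*(-1436) = (-35 + 199/124) - 1*(-1436) = -4141/124 + 1436 = 173923/124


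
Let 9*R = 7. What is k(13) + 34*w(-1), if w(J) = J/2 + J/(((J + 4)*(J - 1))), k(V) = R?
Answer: -95/9 ≈ -10.556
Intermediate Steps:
R = 7/9 (R = (⅑)*7 = 7/9 ≈ 0.77778)
k(V) = 7/9
w(J) = J/2 + J/((-1 + J)*(4 + J)) (w(J) = J*(½) + J/(((4 + J)*(-1 + J))) = J/2 + J/(((-1 + J)*(4 + J))) = J/2 + J*(1/((-1 + J)*(4 + J))) = J/2 + J/((-1 + J)*(4 + J)))
k(13) + 34*w(-1) = 7/9 + 34*((½)*(-1)*(-2 + (-1)² + 3*(-1))/(-4 + (-1)² + 3*(-1))) = 7/9 + 34*((½)*(-1)*(-2 + 1 - 3)/(-4 + 1 - 3)) = 7/9 + 34*((½)*(-1)*(-4)/(-6)) = 7/9 + 34*((½)*(-1)*(-⅙)*(-4)) = 7/9 + 34*(-⅓) = 7/9 - 34/3 = -95/9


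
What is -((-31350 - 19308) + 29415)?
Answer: 21243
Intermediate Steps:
-((-31350 - 19308) + 29415) = -(-50658 + 29415) = -1*(-21243) = 21243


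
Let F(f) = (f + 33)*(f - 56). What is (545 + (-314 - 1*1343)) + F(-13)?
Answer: -2492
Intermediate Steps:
F(f) = (-56 + f)*(33 + f) (F(f) = (33 + f)*(-56 + f) = (-56 + f)*(33 + f))
(545 + (-314 - 1*1343)) + F(-13) = (545 + (-314 - 1*1343)) + (-1848 + (-13)² - 23*(-13)) = (545 + (-314 - 1343)) + (-1848 + 169 + 299) = (545 - 1657) - 1380 = -1112 - 1380 = -2492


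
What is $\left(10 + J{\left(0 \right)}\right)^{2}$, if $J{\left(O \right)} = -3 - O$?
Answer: $49$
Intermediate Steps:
$\left(10 + J{\left(0 \right)}\right)^{2} = \left(10 - 3\right)^{2} = 7^{2} = 49$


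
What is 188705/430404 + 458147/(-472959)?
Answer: -35979524431/67854481812 ≈ -0.53025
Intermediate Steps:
188705/430404 + 458147/(-472959) = 188705*(1/430404) + 458147*(-1/472959) = 188705/430404 - 458147/472959 = -35979524431/67854481812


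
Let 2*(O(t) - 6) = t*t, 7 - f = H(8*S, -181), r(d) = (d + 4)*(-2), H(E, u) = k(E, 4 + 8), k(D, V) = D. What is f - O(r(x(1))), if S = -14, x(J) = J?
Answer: 63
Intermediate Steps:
H(E, u) = E
r(d) = -8 - 2*d (r(d) = (4 + d)*(-2) = -8 - 2*d)
f = 119 (f = 7 - 8*(-14) = 7 - 1*(-112) = 7 + 112 = 119)
O(t) = 6 + t²/2 (O(t) = 6 + (t*t)/2 = 6 + t²/2)
f - O(r(x(1))) = 119 - (6 + (-8 - 2*1)²/2) = 119 - (6 + (-8 - 2)²/2) = 119 - (6 + (½)*(-10)²) = 119 - (6 + (½)*100) = 119 - (6 + 50) = 119 - 1*56 = 119 - 56 = 63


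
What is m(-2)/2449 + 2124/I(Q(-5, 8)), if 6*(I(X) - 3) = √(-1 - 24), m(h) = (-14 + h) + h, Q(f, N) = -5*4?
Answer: 561774726/854701 - 63720*I/349 ≈ 657.28 - 182.58*I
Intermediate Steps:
Q(f, N) = -20
m(h) = -14 + 2*h
I(X) = 3 + 5*I/6 (I(X) = 3 + √(-1 - 24)/6 = 3 + √(-25)/6 = 3 + (5*I)/6 = 3 + 5*I/6)
m(-2)/2449 + 2124/I(Q(-5, 8)) = (-14 + 2*(-2))/2449 + 2124/(3 + 5*I/6) = (-14 - 4)*(1/2449) + 2124*(36*(3 - 5*I/6)/349) = -18*1/2449 + 76464*(3 - 5*I/6)/349 = -18/2449 + 76464*(3 - 5*I/6)/349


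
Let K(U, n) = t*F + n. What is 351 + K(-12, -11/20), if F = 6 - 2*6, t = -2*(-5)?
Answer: 5809/20 ≈ 290.45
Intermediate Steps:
t = 10
F = -6 (F = 6 - 12 = -6)
K(U, n) = -60 + n (K(U, n) = 10*(-6) + n = -60 + n)
351 + K(-12, -11/20) = 351 + (-60 - 11/20) = 351 - 1211/20 = 5809/20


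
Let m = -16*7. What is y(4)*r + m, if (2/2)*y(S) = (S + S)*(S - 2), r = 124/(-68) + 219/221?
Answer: -27696/221 ≈ -125.32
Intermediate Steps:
m = -112
r = -184/221 (r = 124*(-1/68) + 219*(1/221) = -31/17 + 219/221 = -184/221 ≈ -0.83258)
y(S) = 2*S*(-2 + S) (y(S) = (S + S)*(S - 2) = (2*S)*(-2 + S) = 2*S*(-2 + S))
y(4)*r + m = (2*4*(-2 + 4))*(-184/221) - 112 = (2*4*2)*(-184/221) - 112 = 16*(-184/221) - 112 = -2944/221 - 112 = -27696/221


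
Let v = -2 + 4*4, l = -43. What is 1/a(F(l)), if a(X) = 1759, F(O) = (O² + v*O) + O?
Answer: 1/1759 ≈ 0.00056850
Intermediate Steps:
v = 14 (v = -2 + 16 = 14)
F(O) = O² + 15*O (F(O) = (O² + 14*O) + O = O² + 15*O)
1/a(F(l)) = 1/1759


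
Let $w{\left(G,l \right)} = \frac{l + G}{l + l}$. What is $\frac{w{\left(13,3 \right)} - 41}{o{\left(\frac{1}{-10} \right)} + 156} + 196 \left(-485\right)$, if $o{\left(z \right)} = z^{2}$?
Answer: $- \frac{4449104680}{46803} \approx -95060.0$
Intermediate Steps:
$w{\left(G,l \right)} = \frac{G + l}{2 l}$
$\frac{w{\left(13,3 \right)} - 41}{o{\left(\frac{1}{-10} \right)} + 156} + 196 \left(-485\right) = \frac{\frac{13 + 3}{2 \cdot 3} - 41}{\left(\frac{1}{-10}\right)^{2} + 156} + 196 \left(-485\right) = \frac{\frac{1}{2} \cdot \frac{1}{3} \cdot 16 - 41}{\left(- \frac{1}{10}\right)^{2} + 156} - 95060 = \frac{\frac{8}{3} - 41}{\frac{1}{100} + 156} - 95060 = - \frac{115}{3 \cdot \frac{15601}{100}} - 95060 = \left(- \frac{115}{3}\right) \frac{100}{15601} - 95060 = - \frac{11500}{46803} - 95060 = - \frac{4449104680}{46803}$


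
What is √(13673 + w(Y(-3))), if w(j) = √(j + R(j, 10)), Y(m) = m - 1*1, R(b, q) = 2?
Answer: √(13673 + I*√2) ≈ 116.93 + 0.0061*I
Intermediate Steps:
Y(m) = -1 + m (Y(m) = m - 1 = -1 + m)
w(j) = √(2 + j) (w(j) = √(j + 2) = √(2 + j))
√(13673 + w(Y(-3))) = √(13673 + √(2 + (-1 - 3))) = √(13673 + √(2 - 4)) = √(13673 + √(-2)) = √(13673 + I*√2)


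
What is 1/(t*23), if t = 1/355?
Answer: 355/23 ≈ 15.435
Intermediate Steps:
t = 1/355 ≈ 0.0028169
1/(t*23) = 1/((1/355)*23) = 1/(23/355) = 355/23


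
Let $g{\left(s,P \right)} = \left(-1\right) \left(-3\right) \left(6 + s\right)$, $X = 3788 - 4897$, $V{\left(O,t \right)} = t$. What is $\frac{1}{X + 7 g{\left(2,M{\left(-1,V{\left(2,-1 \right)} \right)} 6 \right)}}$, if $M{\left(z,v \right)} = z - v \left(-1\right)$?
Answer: $- \frac{1}{941} \approx -0.0010627$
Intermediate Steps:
$M{\left(z,v \right)} = v + z$ ($M{\left(z,v \right)} = z - - v = z + v = v + z$)
$X = -1109$
$g{\left(s,P \right)} = 18 + 3 s$ ($g{\left(s,P \right)} = 3 \left(6 + s\right) = 18 + 3 s$)
$\frac{1}{X + 7 g{\left(2,M{\left(-1,V{\left(2,-1 \right)} \right)} 6 \right)}} = \frac{1}{-1109 + 7 \left(18 + 3 \cdot 2\right)} = \frac{1}{-1109 + 7 \left(18 + 6\right)} = \frac{1}{-1109 + 7 \cdot 24} = \frac{1}{-1109 + 168} = \frac{1}{-941} = - \frac{1}{941}$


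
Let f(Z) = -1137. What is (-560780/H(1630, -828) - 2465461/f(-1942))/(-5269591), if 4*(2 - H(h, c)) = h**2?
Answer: -1638253508663/3979708688155641 ≈ -0.00041165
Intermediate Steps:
H(h, c) = 2 - h**2/4
(-560780/H(1630, -828) - 2465461/f(-1942))/(-5269591) = (-560780/(2 - 1/4*1630**2) - 2465461/(-1137))/(-5269591) = (-560780/(2 - 1/4*2656900) - 2465461*(-1/1137))*(-1/5269591) = (-560780/(2 - 664225) + 2465461/1137)*(-1/5269591) = (-560780/(-664223) + 2465461/1137)*(-1/5269591) = (-560780*(-1/664223) + 2465461/1137)*(-1/5269591) = (560780/664223 + 2465461/1137)*(-1/5269591) = (1638253508663/755221551)*(-1/5269591) = -1638253508663/3979708688155641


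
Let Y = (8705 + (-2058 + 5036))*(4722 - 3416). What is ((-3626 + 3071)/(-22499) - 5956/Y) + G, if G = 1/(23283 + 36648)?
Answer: 249909660851314/10286847415513431 ≈ 0.024294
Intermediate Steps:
G = 1/59931 ≈ 1.6686e-5
Y = 15257998 (Y = (8705 + 2978)*1306 = 11683*1306 = 15257998)
((-3626 + 3071)/(-22499) - 5956/Y) + G = ((-3626 + 3071)/(-22499) - 5956/15257998) + 1/59931 = (-555*(-1/22499) - 5956*1/15257998) + 1/59931 = (555/22499 - 2978/7628999) + 1/59931 = 4167092423/171644848501 + 1/59931 = 249909660851314/10286847415513431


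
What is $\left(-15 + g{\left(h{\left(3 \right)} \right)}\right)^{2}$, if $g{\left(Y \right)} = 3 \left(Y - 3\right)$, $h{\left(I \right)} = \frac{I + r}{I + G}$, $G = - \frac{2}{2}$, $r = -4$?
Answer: $\frac{2601}{4} \approx 650.25$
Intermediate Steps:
$G = -1$ ($G = \left(-2\right) \frac{1}{2} = -1$)
$h{\left(I \right)} = \frac{-4 + I}{-1 + I}$ ($h{\left(I \right)} = \frac{I - 4}{I - 1} = \frac{-4 + I}{-1 + I}$)
$g{\left(Y \right)} = -9 + 3 Y$ ($g{\left(Y \right)} = 3 \left(-3 + Y\right) = -9 + 3 Y$)
$\left(-15 + g{\left(h{\left(3 \right)} \right)}\right)^{2} = \left(-15 - \left(9 - 3 \frac{-4 + 3}{-1 + 3}\right)\right)^{2} = \left(-15 - \left(9 - 3 \cdot \frac{1}{2} \left(-1\right)\right)\right)^{2} = \left(-15 + \left(-9 + 3 \left(- \frac{1}{2}\right)\right)\right)^{2} = \left(-15 - \frac{21}{2}\right)^{2} = \left(- \frac{51}{2}\right)^{2} = \frac{2601}{4}$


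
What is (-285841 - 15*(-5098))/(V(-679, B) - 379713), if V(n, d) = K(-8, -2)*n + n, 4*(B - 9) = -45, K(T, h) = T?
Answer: 209371/374960 ≈ 0.55838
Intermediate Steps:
B = -9/4 (B = 9 + (¼)*(-45) = 9 - 45/4 = -9/4 ≈ -2.2500)
V(n, d) = -7*n (V(n, d) = -8*n + n = -7*n)
(-285841 - 15*(-5098))/(V(-679, B) - 379713) = (-285841 - 15*(-5098))/(-7*(-679) - 379713) = (-285841 + 76470)/(4753 - 379713) = -209371/(-374960) = -209371*(-1/374960) = 209371/374960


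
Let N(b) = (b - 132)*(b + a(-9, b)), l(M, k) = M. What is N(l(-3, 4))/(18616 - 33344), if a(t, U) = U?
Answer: -405/7364 ≈ -0.054997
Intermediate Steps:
N(b) = 2*b*(-132 + b) (N(b) = (b - 132)*(b + b) = (-132 + b)*(2*b) = 2*b*(-132 + b))
N(l(-3, 4))/(18616 - 33344) = (2*(-3)*(-132 - 3))/(18616 - 33344) = (2*(-3)*(-135))/(-14728) = 810*(-1/14728) = -405/7364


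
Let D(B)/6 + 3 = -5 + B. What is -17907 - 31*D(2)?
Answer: -16791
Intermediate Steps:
D(B) = -48 + 6*B (D(B) = -18 + 6*(-5 + B) = -18 + (-30 + 6*B) = -48 + 6*B)
-17907 - 31*D(2) = -17907 - 31*(-48 + 6*2) = -17907 - 31*(-48 + 12) = -17907 - 31*(-36) = -17907 - 1*(-1116) = -17907 + 1116 = -16791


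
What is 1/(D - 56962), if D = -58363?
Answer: -1/115325 ≈ -8.6712e-6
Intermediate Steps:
1/(D - 56962) = 1/(-58363 - 56962) = 1/(-115325) = -1/115325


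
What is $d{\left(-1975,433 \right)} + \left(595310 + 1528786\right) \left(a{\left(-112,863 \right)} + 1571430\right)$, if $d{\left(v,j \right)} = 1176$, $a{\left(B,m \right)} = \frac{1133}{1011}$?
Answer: $\frac{1124862378339928}{337} \approx 3.3379 \cdot 10^{12}$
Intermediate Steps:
$a{\left(B,m \right)} = \frac{1133}{1011}$ ($a{\left(B,m \right)} = 1133 \cdot \frac{1}{1011} = \frac{1133}{1011}$)
$d{\left(-1975,433 \right)} + \left(595310 + 1528786\right) \left(a{\left(-112,863 \right)} + 1571430\right) = 1176 + \left(595310 + 1528786\right) \left(\frac{1133}{1011} + 1571430\right) = 1176 + 2124096 \cdot \frac{1588716863}{1011} = 1176 + \frac{1124862377943616}{337} = \frac{1124862378339928}{337}$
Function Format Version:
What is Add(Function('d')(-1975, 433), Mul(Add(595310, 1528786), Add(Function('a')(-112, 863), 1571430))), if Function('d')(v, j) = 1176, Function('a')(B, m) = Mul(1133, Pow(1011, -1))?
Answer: Rational(1124862378339928, 337) ≈ 3.3379e+12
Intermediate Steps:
Function('a')(B, m) = Rational(1133, 1011) (Function('a')(B, m) = Mul(1133, Rational(1, 1011)) = Rational(1133, 1011))
Add(Function('d')(-1975, 433), Mul(Add(595310, 1528786), Add(Function('a')(-112, 863), 1571430))) = Add(1176, Mul(Add(595310, 1528786), Add(Rational(1133, 1011), 1571430))) = Add(1176, Mul(2124096, Rational(1588716863, 1011))) = Add(1176, Rational(1124862377943616, 337)) = Rational(1124862378339928, 337)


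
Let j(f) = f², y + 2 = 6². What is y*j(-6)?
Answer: 1224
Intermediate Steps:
y = 34 (y = -2 + 6² = -2 + 36 = 34)
y*j(-6) = 34*(-6)² = 34*36 = 1224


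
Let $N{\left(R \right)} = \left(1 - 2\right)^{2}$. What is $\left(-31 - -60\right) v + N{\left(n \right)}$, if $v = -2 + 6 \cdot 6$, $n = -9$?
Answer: $987$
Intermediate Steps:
$v = 34$ ($v = -2 + 36 = 34$)
$N{\left(R \right)} = 1$ ($N{\left(R \right)} = \left(-1\right)^{2} = 1$)
$\left(-31 - -60\right) v + N{\left(n \right)} = \left(-31 - -60\right) 34 + 1 = \left(-31 + 60\right) 34 + 1 = 29 \cdot 34 + 1 = 986 + 1 = 987$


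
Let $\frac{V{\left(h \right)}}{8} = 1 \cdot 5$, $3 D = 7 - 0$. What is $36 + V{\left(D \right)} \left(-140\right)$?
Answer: $-5564$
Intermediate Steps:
$D = \frac{7}{3}$ ($D = \frac{7 - 0}{3} = \frac{7 + 0}{3} = \frac{1}{3} \cdot 7 = \frac{7}{3} \approx 2.3333$)
$V{\left(h \right)} = 40$ ($V{\left(h \right)} = 8 \cdot 1 \cdot 5 = 8 \cdot 5 = 40$)
$36 + V{\left(D \right)} \left(-140\right) = 36 + 40 \left(-140\right) = 36 - 5600 = -5564$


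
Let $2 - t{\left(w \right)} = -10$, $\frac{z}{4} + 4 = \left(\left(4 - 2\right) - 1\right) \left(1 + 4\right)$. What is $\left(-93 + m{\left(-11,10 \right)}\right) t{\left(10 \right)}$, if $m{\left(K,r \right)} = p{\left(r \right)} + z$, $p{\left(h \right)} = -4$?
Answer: $-1116$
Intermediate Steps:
$z = 4$ ($z = -16 + 4 \left(\left(4 - 2\right) - 1\right) \left(1 + 4\right) = -16 + 4 \left(2 - 1\right) 5 = -16 + 4 \cdot 1 \cdot 5 = -16 + 4 \cdot 5 = -16 + 20 = 4$)
$t{\left(w \right)} = 12$ ($t{\left(w \right)} = 2 - -10 = 2 + 10 = 12$)
$m{\left(K,r \right)} = 0$ ($m{\left(K,r \right)} = -4 + 4 = 0$)
$\left(-93 + m{\left(-11,10 \right)}\right) t{\left(10 \right)} = \left(-93 + 0\right) 12 = \left(-93\right) 12 = -1116$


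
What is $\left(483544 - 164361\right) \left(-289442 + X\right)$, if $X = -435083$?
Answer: $-231256063075$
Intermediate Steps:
$\left(483544 - 164361\right) \left(-289442 + X\right) = \left(483544 - 164361\right) \left(-289442 - 435083\right) = 319183 \left(-724525\right) = -231256063075$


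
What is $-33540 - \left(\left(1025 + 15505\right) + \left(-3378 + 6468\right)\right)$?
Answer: $-53160$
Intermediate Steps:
$-33540 - \left(\left(1025 + 15505\right) + \left(-3378 + 6468\right)\right) = -33540 - \left(16530 + 3090\right) = -33540 - 19620 = -53160$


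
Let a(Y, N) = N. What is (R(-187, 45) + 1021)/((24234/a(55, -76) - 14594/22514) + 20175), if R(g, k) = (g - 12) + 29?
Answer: 364028866/8493500695 ≈ 0.042860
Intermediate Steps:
R(g, k) = 17 + g (R(g, k) = (-12 + g) + 29 = 17 + g)
(R(-187, 45) + 1021)/((24234/a(55, -76) - 14594/22514) + 20175) = ((17 - 187) + 1021)/((24234/(-76) - 14594/22514) + 20175) = (-170 + 1021)/((24234*(-1/76) - 14594*1/22514) + 20175) = 851/((-12117/38 - 7297/11257) + 20175) = 851/(-136678355/427766 + 20175) = 851/(8493500695/427766) = 851*(427766/8493500695) = 364028866/8493500695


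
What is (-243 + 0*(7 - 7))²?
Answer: 59049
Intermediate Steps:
(-243 + 0*(7 - 7))² = (-243 + 0*0)² = (-243 + 0)² = (-243)² = 59049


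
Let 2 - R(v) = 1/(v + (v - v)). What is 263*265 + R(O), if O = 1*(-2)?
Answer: 139395/2 ≈ 69698.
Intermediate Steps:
O = -2
R(v) = 2 - 1/v (R(v) = 2 - 1/(v + (v - v)) = 2 - 1/(v + 0) = 2 - 1/v)
263*265 + R(O) = 263*265 + (2 - 1/(-2)) = 69695 + (2 - 1*(-½)) = 69695 + (2 + ½) = 69695 + 5/2 = 139395/2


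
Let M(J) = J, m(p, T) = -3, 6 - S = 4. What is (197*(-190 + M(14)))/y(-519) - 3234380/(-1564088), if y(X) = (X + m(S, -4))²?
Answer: 51692921299/26636809662 ≈ 1.9407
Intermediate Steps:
S = 2 (S = 6 - 1*4 = 6 - 4 = 2)
y(X) = (-3 + X)² (y(X) = (X - 3)² = (-3 + X)²)
(197*(-190 + M(14)))/y(-519) - 3234380/(-1564088) = (197*(-190 + 14))/((-3 - 519)²) - 3234380/(-1564088) = (197*(-176))/((-522)²) - 3234380*(-1/1564088) = -34672/272484 + 808595/391022 = -34672*1/272484 + 808595/391022 = -8668/68121 + 808595/391022 = 51692921299/26636809662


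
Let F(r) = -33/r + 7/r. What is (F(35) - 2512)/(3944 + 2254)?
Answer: -43973/108465 ≈ -0.40541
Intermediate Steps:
F(r) = -26/r
(F(35) - 2512)/(3944 + 2254) = (-26/35 - 2512)/(3944 + 2254) = (-26*1/35 - 2512)/6198 = (-26/35 - 2512)*(1/6198) = -87946/35*1/6198 = -43973/108465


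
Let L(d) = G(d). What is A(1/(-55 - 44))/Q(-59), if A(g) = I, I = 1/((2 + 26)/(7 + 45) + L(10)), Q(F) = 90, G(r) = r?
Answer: 13/12330 ≈ 0.0010543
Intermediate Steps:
L(d) = d
I = 13/137 (I = 1/((2 + 26)/(7 + 45) + 10) = 1/(28/52 + 10) = 1/(28*(1/52) + 10) = 1/(7/13 + 10) = 1/(137/13) = 13/137 ≈ 0.094890)
A(g) = 13/137
A(1/(-55 - 44))/Q(-59) = (13/137)/90 = (13/137)*(1/90) = 13/12330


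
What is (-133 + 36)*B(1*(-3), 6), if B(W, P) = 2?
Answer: -194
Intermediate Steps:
(-133 + 36)*B(1*(-3), 6) = (-133 + 36)*2 = -97*2 = -194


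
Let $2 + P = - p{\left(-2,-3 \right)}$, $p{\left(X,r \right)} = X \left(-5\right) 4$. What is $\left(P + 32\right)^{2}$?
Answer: $100$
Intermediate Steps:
$p{\left(X,r \right)} = - 20 X$ ($p{\left(X,r \right)} = - 5 X 4 = - 20 X$)
$P = -42$ ($P = -2 - \left(-20\right) \left(-2\right) = -2 - 40 = -42$)
$\left(P + 32\right)^{2} = \left(-42 + 32\right)^{2} = \left(-10\right)^{2} = 100$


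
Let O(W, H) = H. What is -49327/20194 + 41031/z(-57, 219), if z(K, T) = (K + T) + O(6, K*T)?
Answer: -159593109/27645586 ≈ -5.7728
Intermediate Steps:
z(K, T) = K + T + K*T (z(K, T) = (K + T) + K*T = K + T + K*T)
-49327/20194 + 41031/z(-57, 219) = -49327/20194 + 41031/(-57 + 219 - 57*219) = -49327*1/20194 + 41031/(-57 + 219 - 12483) = -49327/20194 + 41031/(-12321) = -49327/20194 + 41031*(-1/12321) = -49327/20194 - 4559/1369 = -159593109/27645586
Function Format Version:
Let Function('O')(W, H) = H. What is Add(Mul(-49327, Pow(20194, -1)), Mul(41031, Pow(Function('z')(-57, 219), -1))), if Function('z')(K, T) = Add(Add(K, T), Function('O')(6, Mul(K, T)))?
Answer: Rational(-159593109, 27645586) ≈ -5.7728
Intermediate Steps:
Function('z')(K, T) = Add(K, T, Mul(K, T)) (Function('z')(K, T) = Add(Add(K, T), Mul(K, T)) = Add(K, T, Mul(K, T)))
Add(Mul(-49327, Pow(20194, -1)), Mul(41031, Pow(Function('z')(-57, 219), -1))) = Add(Mul(-49327, Pow(20194, -1)), Mul(41031, Pow(Add(-57, 219, Mul(-57, 219)), -1))) = Add(Mul(-49327, Rational(1, 20194)), Mul(41031, Pow(Add(-57, 219, -12483), -1))) = Add(Rational(-49327, 20194), Mul(41031, Pow(-12321, -1))) = Add(Rational(-49327, 20194), Mul(41031, Rational(-1, 12321))) = Add(Rational(-49327, 20194), Rational(-4559, 1369)) = Rational(-159593109, 27645586)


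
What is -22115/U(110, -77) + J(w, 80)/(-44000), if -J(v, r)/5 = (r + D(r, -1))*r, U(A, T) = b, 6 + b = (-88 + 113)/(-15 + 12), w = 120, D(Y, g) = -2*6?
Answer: 3650437/2365 ≈ 1543.5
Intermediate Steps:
D(Y, g) = -12
b = -43/3 (b = -6 + (-88 + 113)/(-15 + 12) = -6 + 25/(-3) = -6 + 25*(-⅓) = -6 - 25/3 = -43/3 ≈ -14.333)
U(A, T) = -43/3
J(v, r) = -5*r*(-12 + r) (J(v, r) = -5*(r - 12)*r = -5*(-12 + r)*r = -5*r*(-12 + r))
-22115/U(110, -77) + J(w, 80)/(-44000) = -22115/(-43/3) + (5*80*(12 - 1*80))/(-44000) = -22115*(-3/43) + (5*80*(12 - 80))*(-1/44000) = 66345/43 + (5*80*(-68))*(-1/44000) = 66345/43 - 27200*(-1/44000) = 66345/43 + 34/55 = 3650437/2365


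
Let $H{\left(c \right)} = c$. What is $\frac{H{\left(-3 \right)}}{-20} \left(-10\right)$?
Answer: $- \frac{3}{2} \approx -1.5$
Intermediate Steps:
$\frac{H{\left(-3 \right)}}{-20} \left(-10\right) = - \frac{3}{-20} \left(-10\right) = \left(-3\right) \left(- \frac{1}{20}\right) \left(-10\right) = \frac{3}{20} \left(-10\right) = - \frac{3}{2}$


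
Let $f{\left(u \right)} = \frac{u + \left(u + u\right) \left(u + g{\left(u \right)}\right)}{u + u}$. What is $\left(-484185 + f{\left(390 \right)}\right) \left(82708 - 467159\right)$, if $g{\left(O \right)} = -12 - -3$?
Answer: $\frac{371997478757}{2} \approx 1.86 \cdot 10^{11}$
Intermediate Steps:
$g{\left(O \right)} = -9$ ($g{\left(O \right)} = -12 + 3 = -9$)
$f{\left(u \right)} = \frac{u + 2 u \left(-9 + u\right)}{2 u}$ ($f{\left(u \right)} = \frac{u + \left(u + u\right) \left(u - 9\right)}{u + u} = \frac{u + 2 u \left(-9 + u\right)}{2 u}$)
$\left(-484185 + f{\left(390 \right)}\right) \left(82708 - 467159\right) = \left(-484185 + \left(- \frac{17}{2} + 390\right)\right) \left(82708 - 467159\right) = \left(-484185 + \frac{763}{2}\right) \left(-384451\right) = \left(- \frac{967607}{2}\right) \left(-384451\right) = \frac{371997478757}{2}$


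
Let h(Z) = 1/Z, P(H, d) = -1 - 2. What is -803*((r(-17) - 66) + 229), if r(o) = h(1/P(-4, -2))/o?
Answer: -2227522/17 ≈ -1.3103e+5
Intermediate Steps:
P(H, d) = -3
r(o) = -3/o (r(o) = 1/((1/(-3))*o) = 1/((-1/3)*o) = -3/o)
-803*((r(-17) - 66) + 229) = -803*((-3/(-17) - 66) + 229) = -803*((-3*(-1/17) - 66) + 229) = -803*((3/17 - 66) + 229) = -803*(-1119/17 + 229) = -803*2774/17 = -2227522/17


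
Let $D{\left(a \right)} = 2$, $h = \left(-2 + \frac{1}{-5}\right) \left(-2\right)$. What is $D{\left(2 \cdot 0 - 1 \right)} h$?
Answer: $\frac{44}{5} \approx 8.8$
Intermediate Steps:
$h = \frac{22}{5}$ ($h = \left(-2 - \frac{1}{5}\right) \left(-2\right) = \left(- \frac{11}{5}\right) \left(-2\right) = \frac{22}{5} \approx 4.4$)
$D{\left(2 \cdot 0 - 1 \right)} h = 2 \cdot \frac{22}{5} = \frac{44}{5}$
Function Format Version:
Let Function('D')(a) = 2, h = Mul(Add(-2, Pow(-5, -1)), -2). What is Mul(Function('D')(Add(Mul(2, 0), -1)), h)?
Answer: Rational(44, 5) ≈ 8.8000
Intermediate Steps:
h = Rational(22, 5) (h = Mul(Add(-2, Rational(-1, 5)), -2) = Mul(Rational(-11, 5), -2) = Rational(22, 5) ≈ 4.4000)
Mul(Function('D')(Add(Mul(2, 0), -1)), h) = Mul(2, Rational(22, 5)) = Rational(44, 5)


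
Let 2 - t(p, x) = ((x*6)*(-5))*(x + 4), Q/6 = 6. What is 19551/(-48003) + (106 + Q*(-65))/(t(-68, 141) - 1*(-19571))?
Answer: -4160505425/10127400923 ≈ -0.41082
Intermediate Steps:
Q = 36 (Q = 6*6 = 36)
t(p, x) = 2 + 30*x*(4 + x) (t(p, x) = 2 - (x*6)*(-5)*(x + 4) = 2 - (6*x)*(-5)*(4 + x) = 2 - (-30*x)*(4 + x) = 2 - (-30)*x*(4 + x) = 2 + 30*x*(4 + x))
19551/(-48003) + (106 + Q*(-65))/(t(-68, 141) - 1*(-19571)) = 19551/(-48003) + (106 + 36*(-65))/((2 + 30*141² + 120*141) - 1*(-19571)) = 19551*(-1/48003) + (106 - 2340)/((2 + 30*19881 + 16920) + 19571) = -6517/16001 - 2234/((2 + 596430 + 16920) + 19571) = -6517/16001 - 2234/(613352 + 19571) = -6517/16001 - 2234/632923 = -4160505425/10127400923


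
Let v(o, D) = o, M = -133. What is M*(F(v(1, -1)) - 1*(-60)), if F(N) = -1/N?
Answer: -7847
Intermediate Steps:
M*(F(v(1, -1)) - 1*(-60)) = -133*(-1/1 - 1*(-60)) = -133*(-1*1 + 60) = -133*(-1 + 60) = -133*59 = -7847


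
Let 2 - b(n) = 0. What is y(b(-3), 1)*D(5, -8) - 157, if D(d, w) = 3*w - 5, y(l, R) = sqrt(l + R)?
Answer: -157 - 29*sqrt(3) ≈ -207.23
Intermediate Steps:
b(n) = 2 (b(n) = 2 - 1*0 = 2 + 0 = 2)
y(l, R) = sqrt(R + l)
D(d, w) = -5 + 3*w
y(b(-3), 1)*D(5, -8) - 157 = sqrt(1 + 2)*(-5 + 3*(-8)) - 157 = sqrt(3)*(-5 - 24) - 157 = sqrt(3)*(-29) - 157 = -29*sqrt(3) - 157 = -157 - 29*sqrt(3)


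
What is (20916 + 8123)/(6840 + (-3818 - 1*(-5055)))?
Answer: 29039/8077 ≈ 3.5953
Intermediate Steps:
(20916 + 8123)/(6840 + (-3818 - 1*(-5055))) = 29039/(6840 + (-3818 + 5055)) = 29039/(6840 + 1237) = 29039/8077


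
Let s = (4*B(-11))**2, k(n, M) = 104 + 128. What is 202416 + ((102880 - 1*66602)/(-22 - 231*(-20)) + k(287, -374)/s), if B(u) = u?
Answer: 930745597/4598 ≈ 2.0242e+5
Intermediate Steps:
k(n, M) = 232
s = 1936 (s = (4*(-11))**2 = (-44)**2 = 1936)
202416 + ((102880 - 1*66602)/(-22 - 231*(-20)) + k(287, -374)/s) = 202416 + ((102880 - 1*66602)/(-22 - 231*(-20)) + 232/1936) = 202416 + ((102880 - 66602)/(-22 + 4620) + 232*(1/1936)) = 202416 + (36278/4598 + 29/242) = 202416 + (36278*(1/4598) + 29/242) = 202416 + (1649/209 + 29/242) = 202416 + 36829/4598 = 930745597/4598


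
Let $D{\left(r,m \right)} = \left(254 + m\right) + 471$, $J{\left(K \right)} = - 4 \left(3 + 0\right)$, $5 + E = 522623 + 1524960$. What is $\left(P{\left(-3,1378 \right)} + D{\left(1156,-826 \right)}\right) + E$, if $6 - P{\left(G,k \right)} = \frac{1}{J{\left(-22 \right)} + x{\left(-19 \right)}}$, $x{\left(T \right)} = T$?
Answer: $\frac{63471974}{31} \approx 2.0475 \cdot 10^{6}$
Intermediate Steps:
$E = 2047578$ ($E = -5 + \left(522623 + 1524960\right) = -5 + 2047583 = 2047578$)
$J{\left(K \right)} = -12$ ($J{\left(K \right)} = \left(-4\right) 3 = -12$)
$D{\left(r,m \right)} = 725 + m$
$P{\left(G,k \right)} = \frac{187}{31}$ ($P{\left(G,k \right)} = 6 - \frac{1}{-12 - 19} = 6 - \frac{1}{-31} = 6 - - \frac{1}{31} = 6 + \frac{1}{31} = \frac{187}{31}$)
$\left(P{\left(-3,1378 \right)} + D{\left(1156,-826 \right)}\right) + E = \left(\frac{187}{31} + \left(725 - 826\right)\right) + 2047578 = \left(\frac{187}{31} - 101\right) + 2047578 = - \frac{2944}{31} + 2047578 = \frac{63471974}{31}$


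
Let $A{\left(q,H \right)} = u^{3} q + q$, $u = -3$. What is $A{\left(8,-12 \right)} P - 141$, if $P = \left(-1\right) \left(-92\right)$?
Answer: $-19277$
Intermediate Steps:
$P = 92$
$A{\left(q,H \right)} = - 26 q$ ($A{\left(q,H \right)} = \left(-3\right)^{3} q + q = - 27 q + q = - 26 q$)
$A{\left(8,-12 \right)} P - 141 = \left(-26\right) 8 \cdot 92 - 141 = \left(-208\right) 92 - 141 = -19136 - 141 = -19277$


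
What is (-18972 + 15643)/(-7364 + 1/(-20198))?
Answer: 67239142/148738073 ≈ 0.45206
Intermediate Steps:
(-18972 + 15643)/(-7364 + 1/(-20198)) = -3329/(-7364 - 1/20198) = -3329/(-148738073/20198) = -3329*(-20198/148738073) = 67239142/148738073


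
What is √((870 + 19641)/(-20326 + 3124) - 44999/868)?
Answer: I*√82109526337349/1244278 ≈ 7.2825*I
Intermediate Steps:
√((870 + 19641)/(-20326 + 3124) - 44999/868) = √(20511/(-17202) - 44999*1/868) = √(20511*(-1/17202) - 44999/868) = √(-6837/5734 - 44999/868) = √(-131979391/2488556) = I*√82109526337349/1244278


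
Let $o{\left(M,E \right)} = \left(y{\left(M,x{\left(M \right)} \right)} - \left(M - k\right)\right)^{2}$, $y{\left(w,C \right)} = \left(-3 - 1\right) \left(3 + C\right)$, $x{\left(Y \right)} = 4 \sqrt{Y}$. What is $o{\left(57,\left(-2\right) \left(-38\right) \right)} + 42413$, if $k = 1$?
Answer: $61629 + 2176 \sqrt{57} \approx 78058.0$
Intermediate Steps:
$y{\left(w,C \right)} = -12 - 4 C$ ($y{\left(w,C \right)} = - 4 \left(3 + C\right) = -12 - 4 C$)
$o{\left(M,E \right)} = \left(-11 - M - 16 \sqrt{M}\right)^{2}$ ($o{\left(M,E \right)} = \left(\left(-12 - 4 \cdot 4 \sqrt{M}\right) - \left(-1 + M\right)\right)^{2} = \left(\left(-12 - 16 \sqrt{M}\right) - \left(-1 + M\right)\right)^{2} = \left(-11 - M - 16 \sqrt{M}\right)^{2}$)
$o{\left(57,\left(-2\right) \left(-38\right) \right)} + 42413 = \left(11 + 57 + 16 \sqrt{57}\right)^{2} + 42413 = \left(68 + 16 \sqrt{57}\right)^{2} + 42413 = 42413 + \left(68 + 16 \sqrt{57}\right)^{2}$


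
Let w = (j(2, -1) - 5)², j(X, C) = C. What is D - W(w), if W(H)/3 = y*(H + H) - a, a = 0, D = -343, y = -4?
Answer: 521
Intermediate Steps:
w = 36 (w = (-1 - 5)² = (-6)² = 36)
W(H) = -24*H (W(H) = 3*(-4*(H + H) - 1*0) = 3*(-8*H + 0) = 3*(-8*H) = -24*H)
D - W(w) = -343 - (-24)*36 = -343 - 1*(-864) = -343 + 864 = 521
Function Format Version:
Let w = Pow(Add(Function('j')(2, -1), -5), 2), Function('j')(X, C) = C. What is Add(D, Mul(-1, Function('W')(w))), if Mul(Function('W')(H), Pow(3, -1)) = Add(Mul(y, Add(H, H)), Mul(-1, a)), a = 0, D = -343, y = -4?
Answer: 521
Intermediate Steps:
w = 36 (w = Pow(Add(-1, -5), 2) = Pow(-6, 2) = 36)
Function('W')(H) = Mul(-24, H) (Function('W')(H) = Mul(3, Add(Mul(-4, Add(H, H)), Mul(-1, 0))) = Mul(3, Add(Mul(-4, Mul(2, H)), 0)) = Mul(3, Add(Mul(-8, H), 0)) = Mul(3, Mul(-8, H)) = Mul(-24, H))
Add(D, Mul(-1, Function('W')(w))) = Add(-343, Mul(-1, Mul(-24, 36))) = Add(-343, Mul(-1, -864)) = Add(-343, 864) = 521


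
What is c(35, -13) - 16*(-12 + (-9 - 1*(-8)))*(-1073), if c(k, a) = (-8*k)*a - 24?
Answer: -219568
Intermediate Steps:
c(k, a) = -24 - 8*a*k (c(k, a) = -8*a*k - 24 = -24 - 8*a*k)
c(35, -13) - 16*(-12 + (-9 - 1*(-8)))*(-1073) = (-24 - 8*(-13)*35) - 16*(-12 + (-9 - 1*(-8)))*(-1073) = (-24 + 3640) - 16*(-12 + (-9 + 8))*(-1073) = 3616 - 16*(-12 - 1)*(-1073) = 3616 - 16*(-13)*(-1073) = 3616 + 208*(-1073) = 3616 - 223184 = -219568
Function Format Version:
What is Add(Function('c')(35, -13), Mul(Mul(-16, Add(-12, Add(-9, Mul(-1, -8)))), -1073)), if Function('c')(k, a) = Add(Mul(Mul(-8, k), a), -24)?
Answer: -219568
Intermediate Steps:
Function('c')(k, a) = Add(-24, Mul(-8, a, k)) (Function('c')(k, a) = Add(Mul(-8, a, k), -24) = Add(-24, Mul(-8, a, k)))
Add(Function('c')(35, -13), Mul(Mul(-16, Add(-12, Add(-9, Mul(-1, -8)))), -1073)) = Add(Add(-24, Mul(-8, -13, 35)), Mul(Mul(-16, Add(-12, Add(-9, Mul(-1, -8)))), -1073)) = Add(Add(-24, 3640), Mul(Mul(-16, Add(-12, Add(-9, 8))), -1073)) = Add(3616, Mul(Mul(-16, Add(-12, -1)), -1073)) = Add(3616, Mul(Mul(-16, -13), -1073)) = Add(3616, Mul(208, -1073)) = Add(3616, -223184) = -219568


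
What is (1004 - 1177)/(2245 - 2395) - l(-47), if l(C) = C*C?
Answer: -331177/150 ≈ -2207.8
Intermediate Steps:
l(C) = C²
(1004 - 1177)/(2245 - 2395) - l(-47) = (1004 - 1177)/(2245 - 2395) - 1*(-47)² = -173/(-150) - 1*2209 = -173*(-1/150) - 2209 = 173/150 - 2209 = -331177/150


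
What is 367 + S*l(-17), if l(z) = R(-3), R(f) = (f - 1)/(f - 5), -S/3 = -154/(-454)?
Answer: 166387/454 ≈ 366.49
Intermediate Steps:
S = -231/227 (S = -(-462)/(-454) = -(-462)*(-1)/454 = -3*77/227 = -231/227 ≈ -1.0176)
R(f) = (-1 + f)/(-5 + f)
l(z) = ½ (l(z) = (-1 - 3)/(-5 - 3) = -4/(-8) = -⅛*(-4) = ½)
367 + S*l(-17) = 367 - 231/227*½ = 367 - 231/454 = 166387/454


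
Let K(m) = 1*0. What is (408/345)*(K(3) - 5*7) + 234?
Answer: 4430/23 ≈ 192.61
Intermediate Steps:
K(m) = 0
(408/345)*(K(3) - 5*7) + 234 = (408/345)*(0 - 5*7) + 234 = (408*(1/345))*(0 - 35) + 234 = (136/115)*(-35) + 234 = -952/23 + 234 = 4430/23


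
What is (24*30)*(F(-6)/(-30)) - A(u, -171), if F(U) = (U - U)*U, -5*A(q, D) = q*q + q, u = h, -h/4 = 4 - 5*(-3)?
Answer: 1140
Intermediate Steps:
h = -76 (h = -4*(4 - 5*(-3)) = -4*(4 + 15) = -4*19 = -76)
u = -76
A(q, D) = -q/5 - q**2/5 (A(q, D) = -(q*q + q)/5 = -(q**2 + q)/5 = -(q + q**2)/5 = -q/5 - q**2/5)
F(U) = 0 (F(U) = 0*U = 0)
(24*30)*(F(-6)/(-30)) - A(u, -171) = (24*30)*(0/(-30)) - (-1)*(-76)*(1 - 76)/5 = 720*(0*(-1/30)) - (-1)*(-76)*(-75)/5 = 720*0 - 1*(-1140) = 0 + 1140 = 1140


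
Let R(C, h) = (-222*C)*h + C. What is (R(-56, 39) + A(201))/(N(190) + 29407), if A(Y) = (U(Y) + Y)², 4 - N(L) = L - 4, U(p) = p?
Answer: 646396/29225 ≈ 22.118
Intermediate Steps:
R(C, h) = C - 222*C*h (R(C, h) = -222*C*h + C = C - 222*C*h)
N(L) = 8 - L (N(L) = 4 - (L - 4) = 4 - (-4 + L) = 4 + (4 - L) = 8 - L)
A(Y) = 4*Y² (A(Y) = (Y + Y)² = (2*Y)² = 4*Y²)
(R(-56, 39) + A(201))/(N(190) + 29407) = (-56*(1 - 222*39) + 4*201²)/((8 - 1*190) + 29407) = (-56*(1 - 8658) + 4*40401)/((8 - 190) + 29407) = (-56*(-8657) + 161604)/(-182 + 29407) = (484792 + 161604)/29225 = 646396*(1/29225) = 646396/29225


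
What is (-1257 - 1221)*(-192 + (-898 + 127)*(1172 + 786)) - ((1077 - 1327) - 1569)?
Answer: 3741310999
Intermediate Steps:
(-1257 - 1221)*(-192 + (-898 + 127)*(1172 + 786)) - ((1077 - 1327) - 1569) = -2478*(-192 - 771*1958) - (-250 - 1569) = -2478*(-192 - 1509618) - 1*(-1819) = -2478*(-1509810) + 1819 = 3741309180 + 1819 = 3741310999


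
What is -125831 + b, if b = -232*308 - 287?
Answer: -197574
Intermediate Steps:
b = -71743 (b = -71456 - 287 = -71743)
-125831 + b = -125831 - 71743 = -197574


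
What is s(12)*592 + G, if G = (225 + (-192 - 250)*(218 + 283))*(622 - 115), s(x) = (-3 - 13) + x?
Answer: -112159387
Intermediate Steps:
s(x) = -16 + x
G = -112157019 (G = (225 - 442*501)*507 = (225 - 221442)*507 = -221217*507 = -112157019)
s(12)*592 + G = (-16 + 12)*592 - 112157019 = -4*592 - 112157019 = -2368 - 112157019 = -112159387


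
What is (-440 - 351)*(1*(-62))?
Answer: 49042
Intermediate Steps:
(-440 - 351)*(1*(-62)) = -791*(-62) = 49042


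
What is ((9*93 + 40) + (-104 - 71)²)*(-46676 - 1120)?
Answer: -1505669592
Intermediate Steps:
((9*93 + 40) + (-104 - 71)²)*(-46676 - 1120) = ((837 + 40) + (-175)²)*(-47796) = (877 + 30625)*(-47796) = 31502*(-47796) = -1505669592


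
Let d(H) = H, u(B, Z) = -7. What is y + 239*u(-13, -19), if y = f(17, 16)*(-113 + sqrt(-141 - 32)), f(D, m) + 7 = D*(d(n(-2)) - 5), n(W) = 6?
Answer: -2803 + 10*I*sqrt(173) ≈ -2803.0 + 131.53*I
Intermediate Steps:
f(D, m) = -7 + D (f(D, m) = -7 + D*(6 - 5) = -7 + D*1 = -7 + D)
y = -1130 + 10*I*sqrt(173) (y = (-7 + 17)*(-113 + sqrt(-141 - 32)) = 10*(-113 + sqrt(-173)) = 10*(-113 + I*sqrt(173)) = -1130 + 10*I*sqrt(173) ≈ -1130.0 + 131.53*I)
y + 239*u(-13, -19) = (-1130 + 10*I*sqrt(173)) + 239*(-7) = (-1130 + 10*I*sqrt(173)) - 1673 = -2803 + 10*I*sqrt(173)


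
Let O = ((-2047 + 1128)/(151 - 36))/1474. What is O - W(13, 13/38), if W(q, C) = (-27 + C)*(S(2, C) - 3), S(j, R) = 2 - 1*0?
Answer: -42937138/1610345 ≈ -26.663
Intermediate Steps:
S(j, R) = 2 (S(j, R) = 2 + 0 = 2)
W(q, C) = 27 - C (W(q, C) = (-27 + C)*(2 - 3) = (-27 + C)*(-1) = 27 - C)
O = -919/169510 (O = -919/115*(1/1474) = -919*1/115*(1/1474) = -919/115*1/1474 = -919/169510 ≈ -0.0054215)
O - W(13, 13/38) = -919/169510 - (27 - 13/38) = -919/169510 - 1*1013/38 = -919/169510 - 1013/38 = -42937138/1610345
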